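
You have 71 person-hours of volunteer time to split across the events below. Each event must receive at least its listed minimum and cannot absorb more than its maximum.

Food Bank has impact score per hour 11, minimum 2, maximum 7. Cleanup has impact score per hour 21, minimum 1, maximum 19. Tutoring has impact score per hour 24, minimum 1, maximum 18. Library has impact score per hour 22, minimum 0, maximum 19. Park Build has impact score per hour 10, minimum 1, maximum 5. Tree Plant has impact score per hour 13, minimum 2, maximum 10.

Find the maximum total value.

Meeting every minimum uses 2+1+1+0+1+2 = 7 person-hours, leaving 64.
Highest impact score per hour first: Tutoring 24 > Library 22 > Cleanup 21 > Tree Plant 13 > Food Bank 11 > Park Build 10.
Give Tutoring 17 more to hit its cap of 18 — 47 left.
Give Library 19 more to hit its cap of 19 — 28 left.
Give Cleanup 18 more to hit its cap of 19 — 10 left.
Tree Plant takes 8 more to reach its cap of 10 — 2 left.
Food Bank has room for 5 more but only 2 remain, so it gets 4.
Total = 11×4 + 21×19 + 24×18 + 22×19 + 10×1 + 13×10 = 1433.

1433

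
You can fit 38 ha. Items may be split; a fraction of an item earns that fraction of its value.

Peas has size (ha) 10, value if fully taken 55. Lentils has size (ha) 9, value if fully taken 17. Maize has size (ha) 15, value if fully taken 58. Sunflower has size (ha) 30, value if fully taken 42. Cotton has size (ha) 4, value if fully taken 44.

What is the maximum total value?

Sort by value density: Cotton 44/4≈11, Peas 55/10≈5.5, Maize 58/15≈3.87, Lentils 17/9≈1.89, Sunflower 42/30≈1.4.
Cotton: take in full, 4 ha for value 44 — 34 left.
All 10 ha of Peas fit (value 55) — 24 remain.
Take all of Maize (15 ha, value 58) — 9 ha left.
All 9 ha of Lentils fit (value 17) — 0 remain.
Total value = 174.

174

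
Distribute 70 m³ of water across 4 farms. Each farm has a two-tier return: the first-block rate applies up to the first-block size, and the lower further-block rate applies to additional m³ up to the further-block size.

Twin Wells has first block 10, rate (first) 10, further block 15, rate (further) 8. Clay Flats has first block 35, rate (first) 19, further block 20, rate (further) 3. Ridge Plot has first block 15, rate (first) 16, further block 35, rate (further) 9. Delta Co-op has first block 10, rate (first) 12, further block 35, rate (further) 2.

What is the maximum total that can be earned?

Treat each block as its own option and order by rate: Clay Flats/tier1 19 > Ridge Plot/tier1 16 > Delta Co-op/tier1 12 > Twin Wells/tier1 10 > Ridge Plot/tier2 9 > Twin Wells/tier2 8 > Clay Flats/tier2 3 > Delta Co-op/tier2 2.
Clay Flats/tier1 (19): +35 — 35 left.
Ridge Plot/tier1 (16): +15 — 20 left.
Fill Delta Co-op tier1 block (10 at 12) — 10 left.
Twin Wells tier1 at 10: fill all 10 — 0 left.
Total = 19×35 + 16×15 + 12×10 + 10×10 = 1125.

1125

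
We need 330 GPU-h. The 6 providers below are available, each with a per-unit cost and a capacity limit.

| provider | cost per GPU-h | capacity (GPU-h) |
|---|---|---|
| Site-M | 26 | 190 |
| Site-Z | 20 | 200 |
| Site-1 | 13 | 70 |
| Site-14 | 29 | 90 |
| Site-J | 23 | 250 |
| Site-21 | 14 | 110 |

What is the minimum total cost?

Fill from the cheapest provider first.
Site-1 at 13: take all 70 GPU-h — 260 still needed.
Site-21 (14): use full 110 — 150 GPU-h to go.
Site-Z at 20: take 150 of its 200 — requirement met.
Site-J, Site-M, Site-14: unused.
Cost = 70×13 + 110×14 + 150×20 = 5450.

5450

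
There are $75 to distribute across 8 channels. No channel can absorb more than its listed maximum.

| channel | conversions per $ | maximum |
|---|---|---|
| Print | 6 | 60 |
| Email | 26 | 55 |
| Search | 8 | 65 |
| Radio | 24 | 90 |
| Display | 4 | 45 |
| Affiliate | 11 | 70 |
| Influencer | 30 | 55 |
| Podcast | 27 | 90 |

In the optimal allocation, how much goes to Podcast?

20

Order the channels by conversions per $: Influencer 30 > Podcast 27 > Email 26 > Radio 24 > Affiliate 11 > Search 8 > Print 6 > Display 4.
Influencer: +55 to 55 (cap) — 20 left.
Podcast: +20 (room for 90) → 20. Pool exhausted.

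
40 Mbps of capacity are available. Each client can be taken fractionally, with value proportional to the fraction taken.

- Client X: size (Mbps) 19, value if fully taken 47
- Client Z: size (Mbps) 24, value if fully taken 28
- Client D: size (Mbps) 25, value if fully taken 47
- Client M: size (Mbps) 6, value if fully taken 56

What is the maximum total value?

Sort by value density: Client M 56/6≈9.33, Client X 47/19≈2.47, Client D 47/25≈1.88, Client Z 28/24≈1.17.
Take all of Client M (6 Mbps, value 56) → 34 Mbps left.
Take all of Client X (19 Mbps, value 47) → 15 Mbps left.
15 Mbps left: a 15/25 share of Client D gives 47×15/25 = 28.2.
Total value = 131.2.

131.2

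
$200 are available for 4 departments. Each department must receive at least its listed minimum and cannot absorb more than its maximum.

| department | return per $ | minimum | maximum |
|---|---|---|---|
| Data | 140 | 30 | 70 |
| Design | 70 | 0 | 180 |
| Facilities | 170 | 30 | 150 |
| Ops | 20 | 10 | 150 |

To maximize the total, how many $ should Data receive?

Meeting every minimum uses 30+0+30+10 = 70 $, leaving 130.
Highest return per $ first: Facilities 170 > Data 140 > Design 70 > Ops 20.
Facilities: +120 to 150 (cap) ; 10 left.
Data has room for 40 more but only 10 remain, so it gets 40.

40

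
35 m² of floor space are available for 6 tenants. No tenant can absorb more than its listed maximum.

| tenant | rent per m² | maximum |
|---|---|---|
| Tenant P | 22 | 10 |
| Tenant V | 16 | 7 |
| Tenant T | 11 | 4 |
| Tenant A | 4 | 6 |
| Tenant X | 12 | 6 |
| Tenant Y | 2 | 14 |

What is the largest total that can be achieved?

476

Order the tenants by rent per m²: Tenant P 22 > Tenant V 16 > Tenant X 12 > Tenant T 11 > Tenant A 4 > Tenant Y 2.
Tenant P takes 10 to reach its cap of 10 ; 25 left.
Tenant V takes 7 to reach its cap of 7 ; 18 left.
Give Tenant X 6 to hit its cap of 6 ; 12 left.
Tenant T: +4 to 4 (cap) ; 8 left.
Tenant A: +6 to 6 (cap) ; 2 left.
Only 2 left; Tenant Y takes them to reach 2.
Total = 22×10 + 16×7 + 11×4 + 4×6 + 12×6 + 2×2 = 476.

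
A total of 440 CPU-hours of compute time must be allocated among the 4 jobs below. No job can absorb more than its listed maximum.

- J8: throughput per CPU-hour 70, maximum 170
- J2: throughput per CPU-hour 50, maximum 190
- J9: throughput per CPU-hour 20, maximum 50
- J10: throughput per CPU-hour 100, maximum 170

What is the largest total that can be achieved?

Order the jobs by throughput per CPU-hour: J10 100 > J8 70 > J2 50 > J9 20.
J10 takes 170 to reach its cap of 170 — 270 left.
J8 takes 170 to reach its cap of 170 — 100 left.
J2 has room for 190 but only 100 remain, so it gets 100.
Total = 70×170 + 50×100 + 100×170 = 33900.

33900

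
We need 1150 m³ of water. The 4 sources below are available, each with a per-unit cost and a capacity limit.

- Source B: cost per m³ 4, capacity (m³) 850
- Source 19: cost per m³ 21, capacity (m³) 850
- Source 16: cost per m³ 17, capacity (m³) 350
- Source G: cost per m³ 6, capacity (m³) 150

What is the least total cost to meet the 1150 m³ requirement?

Fill from the cheapest source first.
Source B (4): use full 850 → 300 m³ to go.
Take 150 from Source G at 6 → need 150 more.
Source 16 at 17: take 150 of its 350 → requirement met.
Source 19: unused.
Cost = 850×4 + 150×6 + 150×17 = 6850.

6850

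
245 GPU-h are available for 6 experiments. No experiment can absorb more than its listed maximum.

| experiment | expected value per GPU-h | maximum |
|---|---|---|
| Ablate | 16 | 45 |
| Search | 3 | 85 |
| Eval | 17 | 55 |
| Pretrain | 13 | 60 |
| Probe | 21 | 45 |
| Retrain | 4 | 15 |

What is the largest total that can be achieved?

3515

Order the experiments by expected value per GPU-h: Probe 21 > Eval 17 > Ablate 16 > Pretrain 13 > Retrain 4 > Search 3.
Probe: +45 to 45 (cap) — 200 left.
Eval: +55 to 55 (cap) — 145 left.
Ablate takes 45 to reach its cap of 45 — 100 left.
Pretrain: +60 to 60 (cap) — 40 left.
Give Retrain 15 to hit its cap of 15 — 25 left.
Search has room for 85 but only 25 remain, so it gets 25.
Total = 16×45 + 3×25 + 17×55 + 13×60 + 21×45 + 4×15 = 3515.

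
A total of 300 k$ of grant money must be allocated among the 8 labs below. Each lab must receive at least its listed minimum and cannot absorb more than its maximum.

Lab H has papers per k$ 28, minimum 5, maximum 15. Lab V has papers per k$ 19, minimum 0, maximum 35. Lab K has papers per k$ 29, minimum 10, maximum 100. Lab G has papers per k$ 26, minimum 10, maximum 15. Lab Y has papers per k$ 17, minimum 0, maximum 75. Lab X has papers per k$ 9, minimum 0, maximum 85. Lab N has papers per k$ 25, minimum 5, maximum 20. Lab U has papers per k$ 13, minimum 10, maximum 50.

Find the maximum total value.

6670

Meeting every minimum uses 5+0+10+10+0+0+5+10 = 40 k$, leaving 260.
Order the labs by papers per k$: Lab K 29 > Lab H 28 > Lab G 26 > Lab N 25 > Lab V 19 > Lab Y 17 > Lab U 13 > Lab X 9.
Lab K: +90 to 100 (cap) ; 170 left.
Give Lab H 10 more to hit its cap of 15 ; 160 left.
Lab G: +5 to 15 (cap) ; 155 left.
Lab N takes 15 more to reach its cap of 20 ; 140 left.
Lab V takes 35 more to reach its cap of 35 ; 105 left.
Lab Y: +75 to 75 (cap) ; 30 left.
Only 30 left; Lab U takes them to reach 40.
Total = 28×15 + 19×35 + 29×100 + 26×15 + 17×75 + 25×20 + 13×40 = 6670.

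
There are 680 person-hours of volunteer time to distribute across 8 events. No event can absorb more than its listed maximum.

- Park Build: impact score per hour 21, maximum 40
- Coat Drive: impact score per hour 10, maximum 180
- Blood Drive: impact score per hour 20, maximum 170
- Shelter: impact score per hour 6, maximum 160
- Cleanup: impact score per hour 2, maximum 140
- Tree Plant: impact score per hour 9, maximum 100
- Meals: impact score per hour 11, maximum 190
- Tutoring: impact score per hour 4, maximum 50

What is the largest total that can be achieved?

Rank by impact score per hour: Park Build 21 > Blood Drive 20 > Meals 11 > Coat Drive 10 > Tree Plant 9 > Shelter 6 > Tutoring 4 > Cleanup 2.
Park Build: +40 to 40 (cap) ; 640 left.
Blood Drive: +170 to 170 (cap) ; 470 left.
Meals takes 190 to reach its cap of 190 ; 280 left.
Coat Drive: +180 to 180 (cap) ; 100 left.
Tree Plant: +100 to 100 (cap) ; 0 left.
Total = 21×40 + 10×180 + 20×170 + 9×100 + 11×190 = 9030.

9030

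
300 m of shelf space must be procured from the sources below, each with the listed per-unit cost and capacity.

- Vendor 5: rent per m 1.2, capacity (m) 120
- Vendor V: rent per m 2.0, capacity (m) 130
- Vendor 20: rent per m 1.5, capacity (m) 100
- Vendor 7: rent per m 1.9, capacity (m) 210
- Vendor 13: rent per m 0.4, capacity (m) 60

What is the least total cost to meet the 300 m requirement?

356

Fill from the cheapest source first.
Take 60 from Vendor 13 at 0.4 ; need 240 more.
Vendor 5 (1.2): use full 120 ; 120 m to go.
Vendor 20 (1.5): use full 100 ; 20 m to go.
Take 20 from Vendor 7 at 1.9 to finish.
Vendor V: unused.
Cost = 60×0.4 + 120×1.2 + 100×1.5 + 20×1.9 = 356.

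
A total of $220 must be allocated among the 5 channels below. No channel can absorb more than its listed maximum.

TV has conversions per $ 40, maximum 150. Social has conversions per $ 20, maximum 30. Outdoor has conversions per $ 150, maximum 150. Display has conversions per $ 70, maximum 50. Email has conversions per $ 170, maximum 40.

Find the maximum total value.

Highest conversions per $ first: Email 170 > Outdoor 150 > Display 70 > TV 40 > Social 20.
Email takes 40 to reach its cap of 40 → 180 left.
Outdoor takes 150 to reach its cap of 150 → 30 left.
Display: +30 (room for 50) → 30. Pool exhausted.
Total = 150×150 + 70×30 + 170×40 = 31400.

31400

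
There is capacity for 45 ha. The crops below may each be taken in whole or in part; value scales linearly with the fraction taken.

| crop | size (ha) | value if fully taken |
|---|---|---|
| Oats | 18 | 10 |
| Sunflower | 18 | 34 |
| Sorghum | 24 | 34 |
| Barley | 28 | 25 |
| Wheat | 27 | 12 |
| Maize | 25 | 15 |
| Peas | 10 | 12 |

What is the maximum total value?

71.6

Sort by value density: Sunflower 34/18≈1.89, Sorghum 34/24≈1.42, Peas 12/10≈1.2, Barley 25/28≈0.893, Maize 15/25≈0.6, Oats 10/18≈0.556, Wheat 12/27≈0.444.
Sunflower: take in full, 18 ha for value 34 → 27 left.
Sorghum: take in full, 24 ha for value 34 → 3 left.
Fill the last 3 ha with part of Peas: 3/10 of it earns 3.6.
Total value = 71.6.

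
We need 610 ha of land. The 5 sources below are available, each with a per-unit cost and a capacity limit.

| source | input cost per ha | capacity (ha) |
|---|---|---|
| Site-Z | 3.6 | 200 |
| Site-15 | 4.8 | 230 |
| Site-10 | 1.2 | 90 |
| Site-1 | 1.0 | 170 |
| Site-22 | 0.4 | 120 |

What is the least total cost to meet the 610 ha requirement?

1190

Use sources in increasing cost order.
Site-22 (0.4): use full 120 — 490 ha to go.
Site-1 (1.0): use full 170 — 320 ha to go.
Take 90 from Site-10 at 1.2 — need 230 more.
Site-Z at 3.6: take all 200 ha — 30 still needed.
Take 30 from Site-15 at 4.8 to finish.
Cost = 120×0.4 + 170×1.0 + 90×1.2 + 200×3.6 + 30×4.8 = 1190.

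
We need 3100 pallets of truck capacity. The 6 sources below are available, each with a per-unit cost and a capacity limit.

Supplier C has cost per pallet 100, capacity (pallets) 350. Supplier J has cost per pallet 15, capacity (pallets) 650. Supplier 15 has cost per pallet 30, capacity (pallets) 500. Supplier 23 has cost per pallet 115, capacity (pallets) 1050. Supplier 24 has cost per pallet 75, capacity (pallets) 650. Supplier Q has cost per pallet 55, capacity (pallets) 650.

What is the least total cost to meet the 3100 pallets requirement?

Fill from the cheapest source first.
Supplier J at 15: take all 650 pallets ; 2450 still needed.
Take 500 from Supplier 15 at 30 ; need 1950 more.
Take 650 from Supplier Q at 55 ; need 1300 more.
Supplier 24 at 75: take all 650 pallets ; 650 still needed.
Take 350 from Supplier C at 100 ; need 300 more.
Supplier 23 (115): take the remaining 300 ; done.
Cost = 650×15 + 500×30 + 650×55 + 650×75 + 350×100 + 300×115 = 178750.

178750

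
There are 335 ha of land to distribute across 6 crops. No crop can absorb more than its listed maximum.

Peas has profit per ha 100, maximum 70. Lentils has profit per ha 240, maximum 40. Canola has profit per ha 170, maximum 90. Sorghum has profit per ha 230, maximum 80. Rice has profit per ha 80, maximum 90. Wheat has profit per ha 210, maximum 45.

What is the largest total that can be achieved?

Highest profit per ha first: Lentils 240 > Sorghum 230 > Wheat 210 > Canola 170 > Peas 100 > Rice 80.
Lentils: +40 to 40 (cap) → 295 left.
Sorghum: +80 to 80 (cap) → 215 left.
Wheat takes 45 to reach its cap of 45 → 170 left.
Canola: +90 to 90 (cap) → 80 left.
Peas takes 70 to reach its cap of 70 → 10 left.
Rice: +10 (room for 90) → 10. Pool exhausted.
Total = 100×70 + 240×40 + 170×90 + 230×80 + 80×10 + 210×45 = 60550.

60550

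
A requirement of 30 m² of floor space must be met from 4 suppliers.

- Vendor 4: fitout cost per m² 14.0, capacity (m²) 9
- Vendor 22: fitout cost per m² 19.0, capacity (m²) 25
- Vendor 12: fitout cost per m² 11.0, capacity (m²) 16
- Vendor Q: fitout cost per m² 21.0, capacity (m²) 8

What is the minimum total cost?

Use suppliers in increasing cost order.
Vendor 12 (11.0): use full 16 ; 14 m² to go.
Take 9 from Vendor 4 at 14.0 ; need 5 more.
Vendor 22 (19.0): take the remaining 5 ; done.
Vendor Q: unused.
Cost = 16×11.0 + 9×14.0 + 5×19.0 = 397.

397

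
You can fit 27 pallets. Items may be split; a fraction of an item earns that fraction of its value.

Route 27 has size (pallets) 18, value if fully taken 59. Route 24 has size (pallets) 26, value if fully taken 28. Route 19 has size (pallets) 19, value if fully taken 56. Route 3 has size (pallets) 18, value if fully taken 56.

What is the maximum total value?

87

Rank by value-to-size ratio: Route 27 59/18≈3.28, Route 3 56/18≈3.11, Route 19 56/19≈2.95, Route 24 28/26≈1.08.
Take all of Route 27 (18 pallets, value 59) ; 9 pallets left.
9 pallets left: a 9/18 share of Route 3 gives 56×9/18 = 28.
Total value = 87.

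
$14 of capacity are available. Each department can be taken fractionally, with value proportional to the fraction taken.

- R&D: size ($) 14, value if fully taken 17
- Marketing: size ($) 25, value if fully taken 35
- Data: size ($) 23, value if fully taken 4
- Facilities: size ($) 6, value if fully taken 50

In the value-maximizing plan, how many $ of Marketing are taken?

Sort by value density: Facilities 50/6≈8.33, Marketing 35/25≈1.4, R&D 17/14≈1.21, Data 4/23≈0.174.
Facilities: take in full, 6 $ for value 50 — 8 left.
Only 8 $ remain; take 8/25 of Marketing for value 35×8/25 = 11.2.

8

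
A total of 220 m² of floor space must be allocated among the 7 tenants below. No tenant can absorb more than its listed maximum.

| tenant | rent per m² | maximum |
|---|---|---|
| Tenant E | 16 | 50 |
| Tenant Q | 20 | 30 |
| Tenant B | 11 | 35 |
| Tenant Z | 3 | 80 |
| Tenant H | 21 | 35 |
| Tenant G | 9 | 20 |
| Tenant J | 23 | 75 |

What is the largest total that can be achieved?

4190

Order the tenants by rent per m²: Tenant J 23 > Tenant H 21 > Tenant Q 20 > Tenant E 16 > Tenant B 11 > Tenant G 9 > Tenant Z 3.
Tenant J: +75 to 75 (cap) → 145 left.
Give Tenant H 35 to hit its cap of 35 → 110 left.
Tenant Q: +30 to 30 (cap) → 80 left.
Give Tenant E 50 to hit its cap of 50 → 30 left.
Tenant B has room for 35 but only 30 remain, so it gets 30.
Total = 16×50 + 20×30 + 11×30 + 21×35 + 23×75 = 4190.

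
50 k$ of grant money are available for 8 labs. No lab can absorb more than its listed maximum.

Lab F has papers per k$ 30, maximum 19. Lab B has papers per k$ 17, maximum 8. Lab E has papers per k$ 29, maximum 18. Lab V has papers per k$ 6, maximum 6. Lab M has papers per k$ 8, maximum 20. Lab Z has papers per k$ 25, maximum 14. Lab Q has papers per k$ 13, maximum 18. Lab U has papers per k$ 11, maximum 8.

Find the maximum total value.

Rank by papers per k$: Lab F 30 > Lab E 29 > Lab Z 25 > Lab B 17 > Lab Q 13 > Lab U 11 > Lab M 8 > Lab V 6.
Lab F takes 19 to reach its cap of 19 → 31 left.
Give Lab E 18 to hit its cap of 18 → 13 left.
Only 13 left; Lab Z takes them to reach 13.
Total = 30×19 + 29×18 + 25×13 = 1417.

1417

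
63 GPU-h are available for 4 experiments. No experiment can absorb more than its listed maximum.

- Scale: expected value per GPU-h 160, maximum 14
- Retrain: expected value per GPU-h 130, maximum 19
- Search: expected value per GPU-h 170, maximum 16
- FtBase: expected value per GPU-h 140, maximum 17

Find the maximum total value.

Highest expected value per GPU-h first: Search 170 > Scale 160 > FtBase 140 > Retrain 130.
Give Search 16 to hit its cap of 16 — 47 left.
Give Scale 14 to hit its cap of 14 — 33 left.
Give FtBase 17 to hit its cap of 17 — 16 left.
Retrain: +16 (room for 19) → 16. Pool exhausted.
Total = 160×14 + 130×16 + 170×16 + 140×17 = 9420.

9420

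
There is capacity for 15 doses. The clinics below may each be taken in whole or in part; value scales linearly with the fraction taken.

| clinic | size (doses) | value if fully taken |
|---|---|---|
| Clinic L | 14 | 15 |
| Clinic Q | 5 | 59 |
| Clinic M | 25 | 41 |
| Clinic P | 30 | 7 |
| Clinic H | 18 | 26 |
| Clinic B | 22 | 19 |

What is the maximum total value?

Best value per unit of size first: Clinic Q 59/5≈11.8, Clinic M 41/25≈1.64, Clinic H 26/18≈1.44, Clinic L 15/14≈1.07, Clinic B 19/22≈0.864, Clinic P 7/30≈0.233.
All 5 doses of Clinic Q fit (value 59) ; 10 remain.
Only 10 doses remain; take 10/25 of Clinic M for value 41×10/25 = 16.4.
Total value = 75.4.

75.4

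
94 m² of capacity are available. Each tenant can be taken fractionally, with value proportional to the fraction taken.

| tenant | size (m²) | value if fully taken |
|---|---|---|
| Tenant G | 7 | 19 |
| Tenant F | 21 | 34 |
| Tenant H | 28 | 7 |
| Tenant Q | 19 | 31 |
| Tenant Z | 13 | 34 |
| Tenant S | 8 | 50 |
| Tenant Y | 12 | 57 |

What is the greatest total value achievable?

Rank by value-to-size ratio: Tenant S 50/8≈6.25, Tenant Y 57/12≈4.75, Tenant G 19/7≈2.71, Tenant Z 34/13≈2.62, Tenant Q 31/19≈1.63, Tenant F 34/21≈1.62, Tenant H 7/28≈0.25.
Tenant S: take in full, 8 m² for value 50 → 86 left.
All 12 m² of Tenant Y fit (value 57) → 74 remain.
All 7 m² of Tenant G fit (value 19) → 67 remain.
Take all of Tenant Z (13 m², value 34) → 54 m² left.
Take all of Tenant Q (19 m², value 31) → 35 m² left.
Take all of Tenant F (21 m², value 34) → 14 m² left.
Only 14 m² remain; take 14/28 of Tenant H for value 7×14/28 = 3.5.
Total value = 228.5.

228.5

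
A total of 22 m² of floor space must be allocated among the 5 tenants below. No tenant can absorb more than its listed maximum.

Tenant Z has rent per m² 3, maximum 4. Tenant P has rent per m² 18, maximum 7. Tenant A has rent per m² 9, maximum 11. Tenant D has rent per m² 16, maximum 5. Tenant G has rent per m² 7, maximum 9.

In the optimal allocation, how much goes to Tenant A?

10

Rank by rent per m²: Tenant P 18 > Tenant D 16 > Tenant A 9 > Tenant G 7 > Tenant Z 3.
Tenant P takes 7 to reach its cap of 7 → 15 left.
Tenant D: +5 to 5 (cap) → 10 left.
Tenant A: +10 (room for 11) → 10. Pool exhausted.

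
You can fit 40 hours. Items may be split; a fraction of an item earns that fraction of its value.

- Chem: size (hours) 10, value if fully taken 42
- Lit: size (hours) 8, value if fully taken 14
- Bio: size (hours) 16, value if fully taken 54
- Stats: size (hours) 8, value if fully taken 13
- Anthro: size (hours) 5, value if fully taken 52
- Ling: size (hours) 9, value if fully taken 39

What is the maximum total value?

Sort by value density: Anthro 52/5≈10.4, Ling 39/9≈4.33, Chem 42/10≈4.2, Bio 54/16≈3.38, Lit 14/8≈1.75, Stats 13/8≈1.62.
All 5 hours of Anthro fit (value 52) → 35 remain.
Ling: take in full, 9 hours for value 39 → 26 left.
All 10 hours of Chem fit (value 42) → 16 remain.
Bio: take in full, 16 hours for value 54 → 0 left.
Total value = 187.

187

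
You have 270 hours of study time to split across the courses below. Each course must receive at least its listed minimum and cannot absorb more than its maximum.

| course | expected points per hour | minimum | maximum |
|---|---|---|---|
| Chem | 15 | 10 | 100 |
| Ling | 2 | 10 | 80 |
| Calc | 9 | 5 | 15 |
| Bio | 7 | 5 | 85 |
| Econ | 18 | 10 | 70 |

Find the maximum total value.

3440

Meeting every minimum uses 10+10+5+5+10 = 40 hours, leaving 230.
Highest expected points per hour first: Econ 18 > Chem 15 > Calc 9 > Bio 7 > Ling 2.
Econ: +60 to 70 (cap) ; 170 left.
Give Chem 90 more to hit its cap of 100 ; 80 left.
Give Calc 10 more to hit its cap of 15 ; 70 left.
Only 70 left; Bio takes them to reach 75.
Total = 15×100 + 2×10 + 9×15 + 7×75 + 18×70 = 3440.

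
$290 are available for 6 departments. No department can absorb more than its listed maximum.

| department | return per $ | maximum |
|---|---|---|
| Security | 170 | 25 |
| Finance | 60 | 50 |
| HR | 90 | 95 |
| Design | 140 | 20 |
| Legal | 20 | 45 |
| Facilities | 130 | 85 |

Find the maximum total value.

29950

Order the departments by return per $: Security 170 > Design 140 > Facilities 130 > HR 90 > Finance 60 > Legal 20.
Security: +25 to 25 (cap) → 265 left.
Give Design 20 to hit its cap of 20 → 245 left.
Facilities: +85 to 85 (cap) → 160 left.
HR takes 95 to reach its cap of 95 → 65 left.
Finance: +50 to 50 (cap) → 15 left.
Only 15 left; Legal takes them to reach 15.
Total = 170×25 + 60×50 + 90×95 + 140×20 + 20×15 + 130×85 = 29950.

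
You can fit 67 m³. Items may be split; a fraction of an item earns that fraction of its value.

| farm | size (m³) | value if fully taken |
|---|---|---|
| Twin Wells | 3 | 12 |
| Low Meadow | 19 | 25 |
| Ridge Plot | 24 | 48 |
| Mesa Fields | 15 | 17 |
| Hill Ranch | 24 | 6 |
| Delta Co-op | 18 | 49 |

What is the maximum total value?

Sort by value density: Twin Wells 12/3≈4, Delta Co-op 49/18≈2.72, Ridge Plot 48/24≈2, Low Meadow 25/19≈1.32, Mesa Fields 17/15≈1.13, Hill Ranch 6/24≈0.25.
Take all of Twin Wells (3 m³, value 12) ; 64 m³ left.
Take all of Delta Co-op (18 m³, value 49) ; 46 m³ left.
All 24 m³ of Ridge Plot fit (value 48) ; 22 remain.
Low Meadow: take in full, 19 m³ for value 25 ; 3 left.
Only 3 m³ remain; take 3/15 of Mesa Fields for value 17×3/15 = 3.4.
Total value = 137.4.

137.4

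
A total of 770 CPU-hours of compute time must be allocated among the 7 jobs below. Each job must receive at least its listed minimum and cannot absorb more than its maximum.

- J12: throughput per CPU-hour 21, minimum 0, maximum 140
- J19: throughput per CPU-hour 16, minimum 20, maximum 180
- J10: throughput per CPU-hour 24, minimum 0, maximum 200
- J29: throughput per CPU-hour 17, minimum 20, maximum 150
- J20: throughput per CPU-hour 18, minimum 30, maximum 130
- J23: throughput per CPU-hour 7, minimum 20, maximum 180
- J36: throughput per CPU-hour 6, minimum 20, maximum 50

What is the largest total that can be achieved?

Meeting every minimum uses 0+20+0+20+30+20+20 = 110 CPU-hours, leaving 660.
Order the jobs by throughput per CPU-hour: J10 24 > J12 21 > J20 18 > J29 17 > J19 16 > J23 7 > J36 6.
J10 takes 200 more to reach its cap of 200 → 460 left.
Give J12 140 more to hit its cap of 140 → 320 left.
J20: +100 to 130 (cap) → 220 left.
J29 takes 130 more to reach its cap of 150 → 90 left.
Only 90 left; J19 takes them to reach 110.
Total = 21×140 + 16×110 + 24×200 + 17×150 + 18×130 + 7×20 + 6×20 = 14650.

14650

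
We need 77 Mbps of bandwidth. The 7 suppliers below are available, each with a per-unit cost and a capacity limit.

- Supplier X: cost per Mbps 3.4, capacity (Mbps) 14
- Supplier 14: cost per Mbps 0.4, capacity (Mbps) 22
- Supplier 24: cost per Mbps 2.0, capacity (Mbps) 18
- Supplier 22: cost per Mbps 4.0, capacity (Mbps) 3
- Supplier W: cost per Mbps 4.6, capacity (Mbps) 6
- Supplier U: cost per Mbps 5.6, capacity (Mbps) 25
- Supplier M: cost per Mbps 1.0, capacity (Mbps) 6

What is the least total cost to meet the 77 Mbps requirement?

Cheapest first:
Take 22 from Supplier 14 at 0.4 ; need 55 more.
Supplier M (1.0): use full 6 ; 49 Mbps to go.
Supplier 24 (2.0): use full 18 ; 31 Mbps to go.
Take 14 from Supplier X at 3.4 ; need 17 more.
Supplier 22 at 4.0: take all 3 Mbps ; 14 still needed.
Supplier W (4.6): use full 6 ; 8 Mbps to go.
Supplier U at 5.6: take 8 of its 25 ; requirement met.
Cost = 22×0.4 + 6×1.0 + 18×2.0 + 14×3.4 + 3×4.0 + 6×4.6 + 8×5.6 = 182.8.

182.8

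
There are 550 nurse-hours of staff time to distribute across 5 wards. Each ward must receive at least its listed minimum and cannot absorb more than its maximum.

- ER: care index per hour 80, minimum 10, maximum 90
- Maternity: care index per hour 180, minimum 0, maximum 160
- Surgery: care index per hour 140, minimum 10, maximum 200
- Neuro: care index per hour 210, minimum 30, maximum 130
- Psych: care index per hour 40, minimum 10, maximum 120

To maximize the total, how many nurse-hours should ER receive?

50

Meeting every minimum uses 10+0+10+30+10 = 60 nurse-hours, leaving 490.
Rank by care index per hour: Neuro 210 > Maternity 180 > Surgery 140 > ER 80 > Psych 40.
Neuro: +100 to 130 (cap) — 390 left.
Maternity: +160 to 160 (cap) — 230 left.
Give Surgery 190 more to hit its cap of 200 — 40 left.
ER: +40 (room for 80) → 50. Pool exhausted.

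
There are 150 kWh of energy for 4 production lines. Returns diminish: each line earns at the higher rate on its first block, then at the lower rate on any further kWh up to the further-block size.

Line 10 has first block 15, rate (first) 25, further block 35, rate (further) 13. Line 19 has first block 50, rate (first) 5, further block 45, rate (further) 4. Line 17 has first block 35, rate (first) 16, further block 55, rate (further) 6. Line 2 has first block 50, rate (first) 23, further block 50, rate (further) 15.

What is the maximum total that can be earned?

Order all 8 blocks by rate: Line 10/first 25 > Line 2/first 23 > Line 17/first 16 > Line 2/second 15 > Line 10/second 13 > Line 17/second 6 > Line 19/first 5 > Line 19/second 4.
Line 10/first (25): +15 → 135 left.
Line 2/first (23): +50 → 85 left.
Fill Line 17 first block (35 at 16) → 50 left.
Line 2/second (15): +50 → 0 left.
Total = 25×15 + 23×50 + 16×35 + 15×50 = 2835.

2835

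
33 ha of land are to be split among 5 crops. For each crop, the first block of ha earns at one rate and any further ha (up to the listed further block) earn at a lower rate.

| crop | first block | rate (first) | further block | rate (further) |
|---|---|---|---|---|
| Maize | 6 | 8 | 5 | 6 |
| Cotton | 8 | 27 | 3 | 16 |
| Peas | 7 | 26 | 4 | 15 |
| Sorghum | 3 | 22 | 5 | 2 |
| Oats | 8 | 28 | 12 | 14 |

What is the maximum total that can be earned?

796

Treat each block as its own option and order by rate: Oats/tier1 28 > Cotton/tier1 27 > Peas/tier1 26 > Sorghum/tier1 22 > Cotton/tier2 16 > Peas/tier2 15 > Oats/tier2 14 > Maize/tier1 8 > Maize/tier2 6 > Sorghum/tier2 2.
Oats tier1 at 28: fill all 8 ; 25 left.
Cotton tier1 at 27: fill all 8 ; 17 left.
Fill Peas tier1 block (7 at 26) ; 10 left.
Fill Sorghum tier1 block (3 at 22) ; 7 left.
Cotton tier2 at 16: fill all 3 ; 4 left.
Fill Peas tier2 block (4 at 15) ; 0 left.
Total = 28×8 + 27×8 + 26×7 + 22×3 + 16×3 + 15×4 = 796.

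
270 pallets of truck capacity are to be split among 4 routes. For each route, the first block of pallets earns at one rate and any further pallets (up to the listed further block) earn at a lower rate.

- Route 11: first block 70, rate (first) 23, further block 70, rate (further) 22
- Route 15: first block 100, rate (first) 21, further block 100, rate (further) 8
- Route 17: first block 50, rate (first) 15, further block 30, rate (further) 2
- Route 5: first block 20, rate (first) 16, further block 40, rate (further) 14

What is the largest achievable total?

Treat each block as its own option and order by rate: Route 11/tier1 23 > Route 11/tier2 22 > Route 15/tier1 21 > Route 5/tier1 16 > Route 17/tier1 15 > Route 5/tier2 14 > Route 15/tier2 8 > Route 17/tier2 2.
Fill Route 11 tier1 block (70 at 23) ; 200 left.
Route 11 tier2 at 22: fill all 70 ; 130 left.
Fill Route 15 tier1 block (100 at 21) ; 30 left.
Route 5/tier1 (16): +20 ; 10 left.
Route 17/tier1: +10 of 50 at 15; pool empty.
Total = 23×70 + 22×70 + 21×100 + 16×20 + 15×10 = 5720.

5720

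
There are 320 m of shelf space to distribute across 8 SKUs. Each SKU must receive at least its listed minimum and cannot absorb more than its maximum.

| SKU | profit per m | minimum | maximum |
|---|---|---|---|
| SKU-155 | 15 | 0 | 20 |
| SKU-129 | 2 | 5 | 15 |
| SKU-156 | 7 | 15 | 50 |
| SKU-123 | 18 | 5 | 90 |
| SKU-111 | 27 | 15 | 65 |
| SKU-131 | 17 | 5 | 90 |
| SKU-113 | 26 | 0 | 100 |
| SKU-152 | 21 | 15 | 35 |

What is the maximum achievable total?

6995

Meeting every minimum uses 0+5+15+5+15+5+0+15 = 60 m, leaving 260.
Highest profit per m first: SKU-111 27 > SKU-113 26 > SKU-152 21 > SKU-123 18 > SKU-131 17 > SKU-155 15 > SKU-156 7 > SKU-129 2.
SKU-111 takes 50 more to reach its cap of 65 — 210 left.
SKU-113: +100 to 100 (cap) — 110 left.
SKU-152 takes 20 more to reach its cap of 35 — 90 left.
SKU-123: +85 to 90 (cap) — 5 left.
Only 5 left; SKU-131 takes them to reach 10.
Total = 2×5 + 7×15 + 18×90 + 27×65 + 17×10 + 26×100 + 21×35 = 6995.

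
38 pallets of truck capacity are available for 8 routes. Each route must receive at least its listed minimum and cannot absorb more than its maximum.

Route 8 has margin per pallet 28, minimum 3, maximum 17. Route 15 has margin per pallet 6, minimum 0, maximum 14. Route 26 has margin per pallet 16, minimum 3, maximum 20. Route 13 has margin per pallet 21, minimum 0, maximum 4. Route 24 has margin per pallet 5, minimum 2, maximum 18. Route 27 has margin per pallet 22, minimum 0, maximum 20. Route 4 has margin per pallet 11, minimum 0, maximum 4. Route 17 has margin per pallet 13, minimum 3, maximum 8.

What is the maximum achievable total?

859

Meeting every minimum uses 3+0+3+0+2+0+0+3 = 11 pallets, leaving 27.
Highest margin per pallet first: Route 8 28 > Route 27 22 > Route 13 21 > Route 26 16 > Route 17 13 > Route 4 11 > Route 15 6 > Route 24 5.
Route 8: +14 to 17 (cap) — 13 left.
Only 13 left; Route 27 takes them to reach 13.
Total = 28×17 + 16×3 + 5×2 + 22×13 + 13×3 = 859.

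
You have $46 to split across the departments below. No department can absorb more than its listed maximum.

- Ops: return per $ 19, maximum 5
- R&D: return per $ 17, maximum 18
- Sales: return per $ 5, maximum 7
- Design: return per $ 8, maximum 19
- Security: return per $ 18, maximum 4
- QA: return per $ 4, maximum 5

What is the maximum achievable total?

625

Order the departments by return per $: Ops 19 > Security 18 > R&D 17 > Design 8 > Sales 5 > QA 4.
Give Ops 5 to hit its cap of 5 → 41 left.
Security: +4 to 4 (cap) → 37 left.
R&D: +18 to 18 (cap) → 19 left.
Design: +19 to 19 (cap) → 0 left.
Total = 19×5 + 17×18 + 8×19 + 18×4 = 625.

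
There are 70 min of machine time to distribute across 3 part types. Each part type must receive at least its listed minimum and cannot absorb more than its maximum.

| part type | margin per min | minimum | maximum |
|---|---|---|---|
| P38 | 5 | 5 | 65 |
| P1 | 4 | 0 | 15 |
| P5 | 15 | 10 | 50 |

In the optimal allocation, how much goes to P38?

Meeting every minimum uses 5+0+10 = 15 min, leaving 55.
Rank by margin per min: P5 15 > P38 5 > P1 4.
Give P5 40 more to hit its cap of 50 — 15 left.
P38 has room for 60 more but only 15 remain, so it gets 20.

20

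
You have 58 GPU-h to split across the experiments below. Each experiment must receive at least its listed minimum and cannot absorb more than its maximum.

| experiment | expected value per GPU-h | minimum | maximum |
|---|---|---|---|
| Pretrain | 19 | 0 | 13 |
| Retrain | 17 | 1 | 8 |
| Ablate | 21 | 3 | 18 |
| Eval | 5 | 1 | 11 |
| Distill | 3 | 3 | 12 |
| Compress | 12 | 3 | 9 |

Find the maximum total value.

Meeting every minimum uses 0+1+3+1+3+3 = 11 GPU-h, leaving 47.
Order the experiments by expected value per GPU-h: Ablate 21 > Pretrain 19 > Retrain 17 > Compress 12 > Eval 5 > Distill 3.
Ablate: +15 to 18 (cap) ; 32 left.
Pretrain: +13 to 13 (cap) ; 19 left.
Retrain: +7 to 8 (cap) ; 12 left.
Give Compress 6 more to hit its cap of 9 ; 6 left.
Only 6 left; Eval takes them to reach 7.
Total = 19×13 + 17×8 + 21×18 + 5×7 + 3×3 + 12×9 = 913.

913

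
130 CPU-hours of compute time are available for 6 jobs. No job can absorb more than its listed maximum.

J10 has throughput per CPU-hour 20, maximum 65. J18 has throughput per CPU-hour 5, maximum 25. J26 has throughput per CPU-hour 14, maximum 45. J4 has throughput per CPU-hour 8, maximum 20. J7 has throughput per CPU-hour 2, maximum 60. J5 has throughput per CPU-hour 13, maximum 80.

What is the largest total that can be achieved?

2190

Rank by throughput per CPU-hour: J10 20 > J26 14 > J5 13 > J4 8 > J18 5 > J7 2.
Give J10 65 to hit its cap of 65 → 65 left.
Give J26 45 to hit its cap of 45 → 20 left.
J5 has room for 80 but only 20 remain, so it gets 20.
Total = 20×65 + 14×45 + 13×20 = 2190.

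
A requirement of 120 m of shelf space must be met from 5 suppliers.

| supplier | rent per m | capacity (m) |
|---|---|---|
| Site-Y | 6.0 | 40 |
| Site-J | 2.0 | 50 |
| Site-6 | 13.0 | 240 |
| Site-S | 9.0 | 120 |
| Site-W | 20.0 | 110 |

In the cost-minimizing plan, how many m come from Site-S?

Use suppliers in increasing cost order.
Take 50 from Site-J at 2.0 ; need 70 more.
Take 40 from Site-Y at 6.0 ; need 30 more.
Take 30 from Site-S at 9.0 to finish.
Site-6, Site-W: unused.

30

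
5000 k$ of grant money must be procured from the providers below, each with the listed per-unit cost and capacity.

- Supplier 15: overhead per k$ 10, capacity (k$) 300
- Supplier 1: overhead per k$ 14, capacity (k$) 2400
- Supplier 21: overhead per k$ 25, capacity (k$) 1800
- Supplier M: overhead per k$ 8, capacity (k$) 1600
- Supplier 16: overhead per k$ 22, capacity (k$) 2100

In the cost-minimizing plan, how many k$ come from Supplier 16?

700

Fill from the cheapest provider first.
Supplier M (8): use full 1600 — 3400 k$ to go.
Supplier 15 at 10: take all 300 k$ — 3100 still needed.
Take 2400 from Supplier 1 at 14 — need 700 more.
Take 700 from Supplier 16 at 22 to finish.
Supplier 21: unused.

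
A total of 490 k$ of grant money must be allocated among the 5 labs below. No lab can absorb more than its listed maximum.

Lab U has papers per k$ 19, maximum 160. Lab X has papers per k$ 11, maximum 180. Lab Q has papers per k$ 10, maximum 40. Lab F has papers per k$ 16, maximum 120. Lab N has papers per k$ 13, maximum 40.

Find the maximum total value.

Rank by papers per k$: Lab U 19 > Lab F 16 > Lab N 13 > Lab X 11 > Lab Q 10.
Lab U: +160 to 160 (cap) ; 330 left.
Give Lab F 120 to hit its cap of 120 ; 210 left.
Lab N takes 40 to reach its cap of 40 ; 170 left.
Lab X has room for 180 but only 170 remain, so it gets 170.
Total = 19×160 + 11×170 + 16×120 + 13×40 = 7350.

7350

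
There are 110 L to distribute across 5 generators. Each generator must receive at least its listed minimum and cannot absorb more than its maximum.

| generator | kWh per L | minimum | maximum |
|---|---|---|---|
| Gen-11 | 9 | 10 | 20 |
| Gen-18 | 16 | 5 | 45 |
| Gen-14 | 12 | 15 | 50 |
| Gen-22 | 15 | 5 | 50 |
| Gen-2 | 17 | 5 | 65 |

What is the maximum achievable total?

Meeting every minimum uses 10+5+15+5+5 = 40 L, leaving 70.
Highest kWh per L first: Gen-2 17 > Gen-18 16 > Gen-22 15 > Gen-14 12 > Gen-11 9.
Gen-2 takes 60 more to reach its cap of 65 → 10 left.
Gen-18: +10 (room for 40) → 15. Pool exhausted.
Total = 9×10 + 16×15 + 12×15 + 15×5 + 17×65 = 1690.

1690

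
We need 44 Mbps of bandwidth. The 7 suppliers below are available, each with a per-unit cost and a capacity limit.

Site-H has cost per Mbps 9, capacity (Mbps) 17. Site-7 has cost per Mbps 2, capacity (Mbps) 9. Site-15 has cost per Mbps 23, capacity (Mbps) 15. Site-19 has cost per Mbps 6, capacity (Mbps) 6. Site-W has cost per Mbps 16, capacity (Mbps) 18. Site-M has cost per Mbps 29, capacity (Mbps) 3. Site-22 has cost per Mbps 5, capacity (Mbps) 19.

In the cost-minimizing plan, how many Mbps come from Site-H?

10

Use suppliers in increasing cost order.
Site-7 at 2: take all 9 Mbps ; 35 still needed.
Site-22 at 5: take all 19 Mbps ; 16 still needed.
Site-19 at 6: take all 6 Mbps ; 10 still needed.
Take 10 from Site-H at 9 to finish.
Site-W, Site-15, Site-M: unused.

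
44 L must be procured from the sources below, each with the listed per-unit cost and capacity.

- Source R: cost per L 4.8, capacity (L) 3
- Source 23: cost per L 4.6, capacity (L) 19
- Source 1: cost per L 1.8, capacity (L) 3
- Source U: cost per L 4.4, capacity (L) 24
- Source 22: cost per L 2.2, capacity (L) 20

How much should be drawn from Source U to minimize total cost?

Cheapest first:
Source 1 (1.8): use full 3 → 41 L to go.
Take 20 from Source 22 at 2.2 → need 21 more.
Source U at 4.4: take 21 of its 24 → requirement met.
Source 23, Source R: unused.

21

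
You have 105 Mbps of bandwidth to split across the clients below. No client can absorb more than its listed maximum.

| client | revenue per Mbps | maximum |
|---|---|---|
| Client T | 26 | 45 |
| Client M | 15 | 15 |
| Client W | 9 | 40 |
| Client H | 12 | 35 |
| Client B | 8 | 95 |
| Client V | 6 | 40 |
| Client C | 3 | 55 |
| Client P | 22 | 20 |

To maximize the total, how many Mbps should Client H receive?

25

Order the clients by revenue per Mbps: Client T 26 > Client P 22 > Client M 15 > Client H 12 > Client W 9 > Client B 8 > Client V 6 > Client C 3.
Client T: +45 to 45 (cap) — 60 left.
Client P: +20 to 20 (cap) — 40 left.
Client M takes 15 to reach its cap of 15 — 25 left.
Only 25 left; Client H takes them to reach 25.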